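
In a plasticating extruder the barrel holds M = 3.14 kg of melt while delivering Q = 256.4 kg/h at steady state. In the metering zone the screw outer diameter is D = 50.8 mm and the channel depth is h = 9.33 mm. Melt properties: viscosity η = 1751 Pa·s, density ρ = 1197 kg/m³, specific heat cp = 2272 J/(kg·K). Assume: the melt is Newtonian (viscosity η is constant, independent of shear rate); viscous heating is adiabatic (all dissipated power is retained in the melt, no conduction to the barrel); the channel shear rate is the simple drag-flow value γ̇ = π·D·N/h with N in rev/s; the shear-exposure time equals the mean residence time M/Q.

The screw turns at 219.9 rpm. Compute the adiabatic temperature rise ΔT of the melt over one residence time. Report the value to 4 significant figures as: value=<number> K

Convert throughput: Q = 256.4 kg/h = 256.4/3600 = 0.0712222 kg/s
t_res = M / Q_s = 3.14 ÷ 0.0712222 = 44.0874 s
Convert to SI: D = 0.0508 m, h = 0.00933 m, N = 219.9/60 = 3.665 rev/s
γ̇ = π D N / h = (π)(0.0508)(3.665) / 0.00933 = 62.6911 s⁻¹
Adiabatic rise: ΔT = η γ̇² t_res / (ρ cp) = 1751·(62.6911)²·44.0874 / (1197·2272) = 111.56 K

value=111.6 K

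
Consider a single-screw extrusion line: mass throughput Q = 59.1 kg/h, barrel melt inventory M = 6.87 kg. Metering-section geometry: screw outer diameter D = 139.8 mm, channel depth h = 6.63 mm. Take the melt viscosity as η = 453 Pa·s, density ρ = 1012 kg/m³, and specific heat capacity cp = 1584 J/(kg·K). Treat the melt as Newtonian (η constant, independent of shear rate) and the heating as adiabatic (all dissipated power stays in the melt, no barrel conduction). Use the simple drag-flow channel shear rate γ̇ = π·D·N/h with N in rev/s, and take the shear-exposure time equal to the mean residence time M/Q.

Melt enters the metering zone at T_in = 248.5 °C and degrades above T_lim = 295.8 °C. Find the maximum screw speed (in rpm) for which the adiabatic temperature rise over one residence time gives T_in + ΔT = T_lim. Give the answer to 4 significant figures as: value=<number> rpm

value=18.11 rpm

Q_s = Q / 3600 = 59.1 / 3600 = 0.0164167 kg/s
Mean residence time: t_res = M/Q_s = 6.87 kg / 0.0164167 kg/s = 418.477 s
Convert to metres: D = 0.1398 m, h = 0.00663 m
Allowable rise: ΔT_a = T_lim − T_in = 295.8 − 248.5 = 47.3 K
γ̇_max² = ΔT_a·ρ·cp / (η·t_res) = [47.3 × 1012 × 1584] / [453 × 418.477] = 399.969 s⁻²
γ̇_max = √399.969 = 19.9992 s⁻¹
N_max = γ̇_max·h / (π·D) = 19.9992 · 0.00663 / (π · 0.1398) = 0.301905 rev/s = 18.1143 rpm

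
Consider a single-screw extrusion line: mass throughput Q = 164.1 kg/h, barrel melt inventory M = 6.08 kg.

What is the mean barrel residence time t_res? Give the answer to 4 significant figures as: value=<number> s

value=133.4 s

Convert throughput: Q = 164.1 kg/h = 164.1/3600 = 0.0455833 kg/s
Mean residence time: t_res = M/Q_s = 6.08 kg / 0.0455833 kg/s = 133.382 s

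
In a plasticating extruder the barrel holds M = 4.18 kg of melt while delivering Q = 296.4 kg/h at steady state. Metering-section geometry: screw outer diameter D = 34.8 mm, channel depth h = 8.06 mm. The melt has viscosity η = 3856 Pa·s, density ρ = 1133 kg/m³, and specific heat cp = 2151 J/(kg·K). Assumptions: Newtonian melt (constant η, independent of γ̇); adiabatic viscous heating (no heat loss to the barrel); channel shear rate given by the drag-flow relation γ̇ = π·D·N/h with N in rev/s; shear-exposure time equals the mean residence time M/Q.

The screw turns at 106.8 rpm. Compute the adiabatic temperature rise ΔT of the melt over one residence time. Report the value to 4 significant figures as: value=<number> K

value=46.83 K

Convert throughput: Q = 296.4 kg/h = 296.4/3600 = 0.0823333 kg/s
Mean residence time: t_res = M/Q_s = 4.18 kg / 0.0823333 kg/s = 50.7692 s
Geometry in metres: D = 34.8 mm → 0.0348 m, h = 8.06 mm → 0.00806 m; screw speed N = 106.8 rpm = 1.78 rev/s
γ̇ = π D N / h = (π)(0.0348)(1.78) / 0.00806 = 24.1443 s⁻¹
ΔT = η·γ̇²·t_res / (ρ·cp) = 3856 · (24.1443)² · 50.7692 / (1133 · 2151) = 46.8269 K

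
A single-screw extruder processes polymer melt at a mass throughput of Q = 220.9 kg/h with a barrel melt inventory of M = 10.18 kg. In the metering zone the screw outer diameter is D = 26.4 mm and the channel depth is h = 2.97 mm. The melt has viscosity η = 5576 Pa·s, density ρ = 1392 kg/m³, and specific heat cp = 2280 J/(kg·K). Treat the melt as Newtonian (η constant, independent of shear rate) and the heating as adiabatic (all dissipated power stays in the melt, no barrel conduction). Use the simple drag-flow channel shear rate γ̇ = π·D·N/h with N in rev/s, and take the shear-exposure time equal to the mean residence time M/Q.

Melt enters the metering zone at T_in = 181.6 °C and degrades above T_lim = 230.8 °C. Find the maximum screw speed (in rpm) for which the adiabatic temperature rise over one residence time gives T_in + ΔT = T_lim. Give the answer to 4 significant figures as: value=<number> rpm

value=27.91 rpm

Convert throughput: Q = 220.9 kg/h = 220.9/3600 = 0.0613611 kg/s
t_res = M / Q_s = 10.18 ÷ 0.0613611 = 165.903 s
Geometry in SI: D = 26.4 mm → 0.0264 m, h = 2.97 mm → 0.00297 m
Allowable rise: ΔT_a = T_lim − T_in = 230.8 − 181.6 = 49.2 K
γ̇_max² = ΔT_a·ρ·cp / (η·t_res) = [49.2 × 1392 × 2280] / [5576 × 165.903] = 168.796 s⁻²
γ̇_max = √168.796 = 12.9921 s⁻¹
Solve γ̇ = πDN/h for N: N_max = γ̇_max·h/(π·D) = 12.9921 × 0.00297 / (π × 0.0264) = 0.465247 rev/s = 27.9148 rpm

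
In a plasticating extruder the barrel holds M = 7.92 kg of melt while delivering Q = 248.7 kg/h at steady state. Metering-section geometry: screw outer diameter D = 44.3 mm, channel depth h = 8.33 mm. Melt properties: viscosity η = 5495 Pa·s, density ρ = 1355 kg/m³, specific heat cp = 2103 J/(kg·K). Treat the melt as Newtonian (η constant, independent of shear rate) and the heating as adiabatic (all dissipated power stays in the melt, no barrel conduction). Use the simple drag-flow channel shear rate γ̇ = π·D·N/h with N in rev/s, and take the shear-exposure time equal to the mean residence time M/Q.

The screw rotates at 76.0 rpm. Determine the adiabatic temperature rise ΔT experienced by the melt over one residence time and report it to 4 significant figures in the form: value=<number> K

Q_s = Q / 3600 = 248.7 / 3600 = 0.0690833 kg/s
t_res = M / Q_s = 7.92 ÷ 0.0690833 = 114.644 s
Geometry in metres: D = 44.3 mm → 0.0443 m, h = 8.33 mm → 0.00833 m; screw speed N = 76.0 rpm = 1.26667 rev/s
γ̇ = π D N / h = (π)(0.0443)(1.26667) / 0.00833 = 21.1627 s⁻¹
ΔT = η·γ̇²·t_res / (ρ·cp) = 5495 · (21.1627)² · 114.644 / (1355 · 2103) = 99.0109 K

value=99.01 K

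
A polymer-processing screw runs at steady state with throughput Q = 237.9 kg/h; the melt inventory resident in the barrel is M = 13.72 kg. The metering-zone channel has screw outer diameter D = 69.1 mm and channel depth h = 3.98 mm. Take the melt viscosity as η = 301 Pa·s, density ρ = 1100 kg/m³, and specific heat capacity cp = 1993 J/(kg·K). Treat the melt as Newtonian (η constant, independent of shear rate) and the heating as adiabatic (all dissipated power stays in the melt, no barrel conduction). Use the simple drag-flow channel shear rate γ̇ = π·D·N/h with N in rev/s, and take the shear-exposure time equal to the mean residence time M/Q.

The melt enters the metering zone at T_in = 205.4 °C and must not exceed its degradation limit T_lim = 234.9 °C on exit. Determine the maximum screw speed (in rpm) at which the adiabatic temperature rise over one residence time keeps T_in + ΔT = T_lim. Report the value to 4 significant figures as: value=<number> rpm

Convert throughput: Q = 237.9 kg/h = 237.9/3600 = 0.0660833 kg/s
t_res = M / Q_s = 13.72 ÷ 0.0660833 = 207.617 s
Convert to metres: D = 0.0691 m, h = 0.00398 m
ΔT_a = T_lim − T_in = 234.9 °C − 205.4 °C = 29.5 K
Invert ΔT = ηγ̇²t_res/(ρcp) for γ̇: γ̇_max² = ΔT_a ρ cp / (η t_res) = 29.5·1100·1993 / (301·207.617) = 1034.89 s⁻²
γ̇_max = √1034.89 = 32.1697 s⁻¹
Solve γ̇ = πDN/h for N: N_max = γ̇_max·h/(π·D) = 32.1697 × 0.00398 / (π × 0.0691) = 0.589796 rev/s = 35.3878 rpm

value=35.39 rpm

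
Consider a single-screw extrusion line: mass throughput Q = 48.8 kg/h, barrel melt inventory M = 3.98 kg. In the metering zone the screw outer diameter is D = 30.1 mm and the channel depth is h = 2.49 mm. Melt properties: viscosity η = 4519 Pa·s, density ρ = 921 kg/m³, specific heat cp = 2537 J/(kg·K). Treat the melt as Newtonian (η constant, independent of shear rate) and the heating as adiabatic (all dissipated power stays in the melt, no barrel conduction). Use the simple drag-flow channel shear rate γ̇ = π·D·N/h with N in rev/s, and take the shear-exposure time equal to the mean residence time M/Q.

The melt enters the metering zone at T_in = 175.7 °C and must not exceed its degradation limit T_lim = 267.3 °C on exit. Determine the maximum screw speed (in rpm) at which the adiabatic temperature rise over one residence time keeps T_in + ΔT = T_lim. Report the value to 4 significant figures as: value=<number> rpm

value=20.07 rpm

Convert throughput: Q = 48.8 kg/h = 48.8/3600 = 0.0135556 kg/s
t_res = M / Q_s = 3.98 / 0.0135556 = 293.607 s
D = 30.1 mm = 0.0301 m;  h = 2.49 mm = 0.00249 m
Allowable rise: ΔT_a = T_lim − T_in = 267.3 − 175.7 = 91.6 K
γ̇_max² = ΔT_a·ρ·cp/(η·t_res) = 91.6·921·2537/(4519·293.607) = 161.312 s⁻²
γ̇_max = sqrt(161.312) = 12.7009 s⁻¹
N_max = γ̇_max·h / (π·D) = 12.7009 · 0.00249 / (π · 0.0301) = 0.334439 rev/s = 20.0663 rpm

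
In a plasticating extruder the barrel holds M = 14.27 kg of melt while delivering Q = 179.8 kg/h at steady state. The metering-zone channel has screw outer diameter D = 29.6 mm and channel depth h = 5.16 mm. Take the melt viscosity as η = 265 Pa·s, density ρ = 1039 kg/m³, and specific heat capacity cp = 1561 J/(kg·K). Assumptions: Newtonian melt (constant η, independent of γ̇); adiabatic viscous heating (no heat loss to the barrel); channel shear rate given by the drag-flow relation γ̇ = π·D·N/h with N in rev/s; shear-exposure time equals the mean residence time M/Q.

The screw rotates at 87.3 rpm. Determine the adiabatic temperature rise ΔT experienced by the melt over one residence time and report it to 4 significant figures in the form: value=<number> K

value=32.10 K

Throughput in SI: Q_s = 179.8 kg/h ÷ 3600 s/h = 0.0499444 kg/s
t_res = M / Q_s = 14.27 / 0.0499444 = 285.717 s
Geometry in metres: D = 29.6 mm → 0.0296 m, h = 5.16 mm → 0.00516 m; screw speed N = 87.3 rpm = 1.455 rev/s
Shear rate: γ̇ = πDN/h = π·0.0296·1.455/0.00516 = 26.2213 s⁻¹
ΔT = η·γ̇²·t_res/(ρ·cp) = [265 × 26.2213² × 285.717] / [1039 × 1561] = 32.0977 K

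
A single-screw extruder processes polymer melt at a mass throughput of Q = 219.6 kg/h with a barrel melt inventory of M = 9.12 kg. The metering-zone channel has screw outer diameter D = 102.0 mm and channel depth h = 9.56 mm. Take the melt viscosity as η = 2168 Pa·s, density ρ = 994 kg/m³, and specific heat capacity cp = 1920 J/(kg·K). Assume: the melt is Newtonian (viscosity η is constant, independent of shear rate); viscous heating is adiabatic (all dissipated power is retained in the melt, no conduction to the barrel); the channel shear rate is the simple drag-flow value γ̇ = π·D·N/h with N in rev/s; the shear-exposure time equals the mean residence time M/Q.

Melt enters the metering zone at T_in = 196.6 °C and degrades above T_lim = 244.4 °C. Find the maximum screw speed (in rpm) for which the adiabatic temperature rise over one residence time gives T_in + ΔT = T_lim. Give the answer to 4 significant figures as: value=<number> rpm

value=30.03 rpm

Q_s = Q / 3600 = 219.6 / 3600 = 0.061 kg/s
Mean residence time: t_res = M/Q_s = 9.12 kg / 0.061 kg/s = 149.508 s
Convert to metres: D = 0.102 m, h = 0.00956 m
ΔT_a = T_lim − T_in = 244.4 °C − 196.6 °C = 47.8 K
γ̇_max² = ΔT_a·ρ·cp/(η·t_res) = 47.8·994·1920/(2168·149.508) = 281.444 s⁻²
γ̇_max = sqrt(281.444) = 16.7763 s⁻¹
N_max = γ̇_max h / (πD) = 16.7763·0.00956/(π·0.102) = 0.500499 rev/s → ×60 = 30.03 rpm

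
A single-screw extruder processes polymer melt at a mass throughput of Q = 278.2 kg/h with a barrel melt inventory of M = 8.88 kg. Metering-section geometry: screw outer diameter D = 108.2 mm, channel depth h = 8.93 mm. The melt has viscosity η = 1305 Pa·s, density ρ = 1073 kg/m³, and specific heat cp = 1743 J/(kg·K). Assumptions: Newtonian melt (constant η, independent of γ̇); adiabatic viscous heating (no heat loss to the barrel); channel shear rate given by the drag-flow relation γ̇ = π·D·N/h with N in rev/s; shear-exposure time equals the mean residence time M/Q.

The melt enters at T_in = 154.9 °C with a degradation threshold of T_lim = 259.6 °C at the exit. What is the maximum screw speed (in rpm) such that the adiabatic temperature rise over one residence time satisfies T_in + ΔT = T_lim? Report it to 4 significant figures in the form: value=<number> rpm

Throughput in SI: Q_s = 278.2 kg/h ÷ 3600 s/h = 0.0772778 kg/s
Mean residence time: t_res = M/Q_s = 8.88 kg / 0.0772778 kg/s = 114.91 s
Convert to metres: D = 0.1082 m, h = 0.00893 m
Allowable rise: ΔT_a = T_lim − T_in = 259.6 − 154.9 = 104.7 K
γ̇_max² = ΔT_a·ρ·cp/(η·t_res) = 104.7·1073·1743/(1305·114.91) = 1305.79 s⁻²
γ̇_max = sqrt(1305.79) = 36.1358 s⁻¹
N_max = γ̇_max h / (πD) = 36.1358·0.00893/(π·0.1082) = 0.949318 rev/s → ×60 = 56.9591 rpm

value=56.96 rpm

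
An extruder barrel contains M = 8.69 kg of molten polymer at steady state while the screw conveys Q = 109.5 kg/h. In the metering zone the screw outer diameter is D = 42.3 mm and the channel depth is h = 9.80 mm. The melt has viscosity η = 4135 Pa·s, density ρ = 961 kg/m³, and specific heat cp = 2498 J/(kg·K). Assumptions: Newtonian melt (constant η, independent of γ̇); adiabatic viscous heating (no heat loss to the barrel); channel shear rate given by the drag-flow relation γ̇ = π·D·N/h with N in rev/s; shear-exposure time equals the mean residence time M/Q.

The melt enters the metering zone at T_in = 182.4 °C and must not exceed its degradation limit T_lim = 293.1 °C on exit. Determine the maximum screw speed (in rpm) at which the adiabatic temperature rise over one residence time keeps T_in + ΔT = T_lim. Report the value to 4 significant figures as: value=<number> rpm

Throughput in SI: Q_s = 109.5 kg/h ÷ 3600 s/h = 0.0304167 kg/s
t_res = M / Q_s = 8.69 / 0.0304167 = 285.699 s
D = 42.3 mm = 0.0423 m;  h = 9.80 mm = 0.0098 m
ΔT_a = T_lim − T_in = 293.1 − 182.4 = 110.7 K
γ̇_max² = ΔT_a·ρ·cp/(η·t_res) = 110.7·961·2498/(4135·285.699) = 224.947 s⁻²
γ̇_max = sqrt(224.947) = 14.9982 s⁻¹
N_max = γ̇_max h / (πD) = 14.9982·0.0098/(π·0.0423) = 1.10605 rev/s → ×60 = 66.3631 rpm

value=66.36 rpm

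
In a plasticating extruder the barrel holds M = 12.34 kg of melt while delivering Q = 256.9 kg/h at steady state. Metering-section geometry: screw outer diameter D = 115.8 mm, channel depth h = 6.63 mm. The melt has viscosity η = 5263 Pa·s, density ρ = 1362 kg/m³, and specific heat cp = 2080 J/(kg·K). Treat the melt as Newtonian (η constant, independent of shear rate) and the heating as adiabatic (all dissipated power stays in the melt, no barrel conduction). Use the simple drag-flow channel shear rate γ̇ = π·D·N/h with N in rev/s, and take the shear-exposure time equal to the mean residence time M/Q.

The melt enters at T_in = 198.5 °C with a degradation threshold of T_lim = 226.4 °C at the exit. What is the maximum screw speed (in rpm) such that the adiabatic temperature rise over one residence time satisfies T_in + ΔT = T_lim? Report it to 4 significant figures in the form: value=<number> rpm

value=10.19 rpm

Throughput in SI: Q_s = 256.9 kg/h ÷ 3600 s/h = 0.0713611 kg/s
t_res = M / Q_s = 12.34 / 0.0713611 = 172.923 s
Convert to metres: D = 0.1158 m, h = 0.00663 m
ΔT_a = T_lim − T_in = 226.4 − 198.5 = 27.9 K
Invert ΔT = ηγ̇²t_res/(ρcp) for γ̇: γ̇_max² = ΔT_a ρ cp / (η t_res) = 27.9·1362·2080 / (5263·172.923) = 86.8476 s⁻²
γ̇_max = √86.8476 = 9.3192 s⁻¹
N_max = γ̇_max·h / (π·D) = 9.3192 · 0.00663 / (π · 0.1158) = 0.169838 rev/s = 10.1903 rpm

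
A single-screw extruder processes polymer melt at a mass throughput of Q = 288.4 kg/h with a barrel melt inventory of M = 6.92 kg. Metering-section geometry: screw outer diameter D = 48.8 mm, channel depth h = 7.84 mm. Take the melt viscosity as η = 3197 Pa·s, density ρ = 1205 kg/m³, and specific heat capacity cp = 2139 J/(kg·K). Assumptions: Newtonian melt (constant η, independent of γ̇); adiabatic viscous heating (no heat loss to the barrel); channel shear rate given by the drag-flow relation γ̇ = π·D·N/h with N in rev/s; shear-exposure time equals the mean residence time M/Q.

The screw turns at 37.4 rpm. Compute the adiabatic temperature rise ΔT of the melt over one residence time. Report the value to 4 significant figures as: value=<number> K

Q_s = Q / 3600 = 288.4 / 3600 = 0.0801111 kg/s
t_res = M / Q_s = 6.92 ÷ 0.0801111 = 86.38 s
Geometry in metres: D = 48.8 mm → 0.0488 m, h = 7.84 mm → 0.00784 m; screw speed N = 37.4 rpm = 0.623333 rev/s
γ̇ = π D N / h = (π)(0.0488)(0.623333) / 0.00784 = 12.1892 s⁻¹
ΔT = η·γ̇²·t_res / (ρ·cp) = 3197 · (12.1892)² · 86.38 / (1205 · 2139) = 15.9186 K

value=15.92 K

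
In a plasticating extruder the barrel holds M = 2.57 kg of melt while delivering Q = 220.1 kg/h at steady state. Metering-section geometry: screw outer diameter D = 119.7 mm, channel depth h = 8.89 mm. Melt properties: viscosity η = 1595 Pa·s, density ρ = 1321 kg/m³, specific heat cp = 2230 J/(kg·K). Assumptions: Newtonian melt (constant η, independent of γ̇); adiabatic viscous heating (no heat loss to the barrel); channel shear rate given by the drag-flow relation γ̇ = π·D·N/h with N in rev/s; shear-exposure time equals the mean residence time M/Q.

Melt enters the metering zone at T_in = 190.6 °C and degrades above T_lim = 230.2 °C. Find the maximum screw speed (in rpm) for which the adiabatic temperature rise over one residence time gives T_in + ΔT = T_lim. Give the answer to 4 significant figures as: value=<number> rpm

Convert throughput: Q = 220.1 kg/h = 220.1/3600 = 0.0611389 kg/s
Mean residence time: t_res = M/Q_s = 2.57 kg / 0.0611389 kg/s = 42.0354 s
Geometry in SI: D = 119.7 mm → 0.1197 m, h = 8.89 mm → 0.00889 m
ΔT_a = T_lim − T_in = 230.2 − 190.6 = 39.6 K
Invert ΔT = ηγ̇²t_res/(ρcp) for γ̇: γ̇_max² = ΔT_a ρ cp / (η t_res) = 39.6·1321·2230 / (1595·42.0354) = 1739.91 s⁻²
γ̇_max = sqrt(1739.91) = 41.7122 s⁻¹
N_max = γ̇_max·h / (π·D) = 41.7122 · 0.00889 / (π · 0.1197) = 0.9861 rev/s = 59.166 rpm

value=59.17 rpm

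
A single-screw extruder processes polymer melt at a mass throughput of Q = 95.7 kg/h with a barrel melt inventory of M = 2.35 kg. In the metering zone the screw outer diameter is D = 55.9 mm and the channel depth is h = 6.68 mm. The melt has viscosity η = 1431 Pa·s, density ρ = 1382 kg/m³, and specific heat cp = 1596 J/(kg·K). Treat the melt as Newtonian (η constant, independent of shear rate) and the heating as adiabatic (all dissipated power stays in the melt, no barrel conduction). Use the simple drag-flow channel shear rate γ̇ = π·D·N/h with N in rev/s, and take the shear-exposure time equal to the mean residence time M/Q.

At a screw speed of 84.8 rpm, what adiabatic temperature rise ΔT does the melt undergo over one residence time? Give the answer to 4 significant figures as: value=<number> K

Throughput in SI: Q_s = 95.7 kg/h ÷ 3600 s/h = 0.0265833 kg/s
Mean residence time: t_res = M/Q_s = 2.35 kg / 0.0265833 kg/s = 88.4013 s
Convert to SI: D = 0.0559 m, h = 0.00668 m, N = 84.8/60 = 1.41333 rev/s
γ̇ = π·D·N / h = π · 0.0559 · 1.41333 / 0.00668 = 37.1561 s⁻¹
ΔT = η·γ̇²·t_res/(ρ·cp) = [1431 × 37.1561² × 88.4013] / [1382 × 1596] = 79.1802 K

value=79.18 K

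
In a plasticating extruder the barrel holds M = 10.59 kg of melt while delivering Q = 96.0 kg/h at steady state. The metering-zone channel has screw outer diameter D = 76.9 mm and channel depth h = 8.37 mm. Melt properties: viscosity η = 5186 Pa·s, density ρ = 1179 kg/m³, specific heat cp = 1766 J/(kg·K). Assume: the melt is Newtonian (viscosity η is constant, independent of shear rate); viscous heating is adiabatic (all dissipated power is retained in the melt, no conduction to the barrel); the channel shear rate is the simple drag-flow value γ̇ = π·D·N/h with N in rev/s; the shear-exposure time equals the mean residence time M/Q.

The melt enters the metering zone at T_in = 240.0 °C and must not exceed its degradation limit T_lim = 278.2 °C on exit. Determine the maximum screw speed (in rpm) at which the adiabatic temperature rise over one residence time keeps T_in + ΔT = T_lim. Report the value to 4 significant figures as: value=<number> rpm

Q_s = Q / 3600 = 96.0 / 3600 = 0.0266667 kg/s
t_res = M / Q_s = 10.59 ÷ 0.0266667 = 397.125 s
D = 76.9 mm = 0.0769 m;  h = 8.37 mm = 0.00837 m
ΔT_a = T_lim − T_in = 278.2 °C − 240.0 °C = 38.2 K
γ̇_max² = ΔT_a·ρ·cp / (η·t_res) = [38.2 × 1179 × 1766] / [5186 × 397.125] = 38.6196 s⁻²
γ̇_max = √38.6196 = 6.21447 s⁻¹
Solve γ̇ = πDN/h for N: N_max = γ̇_max·h/(π·D) = 6.21447 × 0.00837 / (π × 0.0769) = 0.215305 rev/s = 12.9183 rpm

value=12.92 rpm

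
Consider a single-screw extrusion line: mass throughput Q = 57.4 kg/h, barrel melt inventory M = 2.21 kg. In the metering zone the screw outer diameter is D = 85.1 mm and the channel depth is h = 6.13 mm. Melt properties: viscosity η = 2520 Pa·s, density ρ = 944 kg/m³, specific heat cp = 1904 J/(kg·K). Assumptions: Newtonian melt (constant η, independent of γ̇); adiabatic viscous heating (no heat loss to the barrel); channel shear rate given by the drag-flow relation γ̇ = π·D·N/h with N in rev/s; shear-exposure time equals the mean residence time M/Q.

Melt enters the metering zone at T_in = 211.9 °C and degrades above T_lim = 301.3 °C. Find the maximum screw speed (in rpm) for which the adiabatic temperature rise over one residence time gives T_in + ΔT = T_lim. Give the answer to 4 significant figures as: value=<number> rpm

Convert throughput: Q = 57.4 kg/h = 57.4/3600 = 0.0159444 kg/s
Mean residence time: t_res = M/Q_s = 2.21 kg / 0.0159444 kg/s = 138.606 s
Convert to metres: D = 0.0851 m, h = 0.00613 m
Allowable rise: ΔT_a = T_lim − T_in = 301.3 − 211.9 = 89.4 K
γ̇_max² = ΔT_a·ρ·cp / (η·t_res) = [89.4 × 944 × 1904] / [2520 × 138.606] = 460.037 s⁻²
Take the square root: γ̇_max = √(460.037) = 21.4485 s⁻¹
Solve γ̇ = πDN/h for N: N_max = γ̇_max·h/(π·D) = 21.4485 × 0.00613 / (π × 0.0851) = 0.491788 rev/s = 29.5073 rpm

value=29.51 rpm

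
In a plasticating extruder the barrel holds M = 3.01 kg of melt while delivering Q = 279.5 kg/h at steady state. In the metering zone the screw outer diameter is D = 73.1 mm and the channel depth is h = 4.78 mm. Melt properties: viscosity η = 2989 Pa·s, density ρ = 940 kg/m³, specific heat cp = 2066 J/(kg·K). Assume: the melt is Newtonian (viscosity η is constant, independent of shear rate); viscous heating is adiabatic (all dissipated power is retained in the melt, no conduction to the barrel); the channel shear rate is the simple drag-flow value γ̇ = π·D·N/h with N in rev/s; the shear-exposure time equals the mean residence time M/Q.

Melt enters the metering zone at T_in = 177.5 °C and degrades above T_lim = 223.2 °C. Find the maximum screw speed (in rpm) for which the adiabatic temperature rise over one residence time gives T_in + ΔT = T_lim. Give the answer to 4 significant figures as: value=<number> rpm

value=34.56 rpm

Q_s = Q / 3600 = 279.5 / 3600 = 0.0776389 kg/s
t_res = M / Q_s = 3.01 ÷ 0.0776389 = 38.7692 s
Convert to metres: D = 0.0731 m, h = 0.00478 m
Allowable rise: ΔT_a = T_lim − T_in = 223.2 − 177.5 = 45.7 K
γ̇_max² = ΔT_a·ρ·cp/(η·t_res) = 45.7·940·2066/(2989·38.7692) = 765.881 s⁻²
γ̇_max = sqrt(765.881) = 27.6746 s⁻¹
Solve γ̇ = πDN/h for N: N_max = γ̇_max·h/(π·D) = 27.6746 × 0.00478 / (π × 0.0731) = 0.576025 rev/s = 34.5615 rpm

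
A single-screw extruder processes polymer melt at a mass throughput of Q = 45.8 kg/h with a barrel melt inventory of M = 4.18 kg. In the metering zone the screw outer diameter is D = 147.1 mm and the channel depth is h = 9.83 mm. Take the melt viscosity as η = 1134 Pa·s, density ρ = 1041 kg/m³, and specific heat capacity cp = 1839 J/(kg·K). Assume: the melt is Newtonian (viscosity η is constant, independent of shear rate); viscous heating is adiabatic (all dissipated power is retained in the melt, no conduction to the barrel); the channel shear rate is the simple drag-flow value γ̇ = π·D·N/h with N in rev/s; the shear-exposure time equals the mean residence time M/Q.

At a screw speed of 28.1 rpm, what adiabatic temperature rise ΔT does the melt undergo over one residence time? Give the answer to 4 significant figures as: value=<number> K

value=94.35 K

Q_s = Q / 3600 = 45.8 / 3600 = 0.0127222 kg/s
t_res = M / Q_s = 4.18 / 0.0127222 = 328.559 s
Geometry in metres: D = 147.1 mm → 0.1471 m, h = 9.83 mm → 0.00983 m; screw speed N = 28.1 rpm = 0.468333 rev/s
γ̇ = π D N / h = (π)(0.1471)(0.468333) / 0.00983 = 22.0173 s⁻¹
Adiabatic rise: ΔT = η γ̇² t_res / (ρ cp) = 1134·(22.0173)²·328.559 / (1041·1839) = 94.3457 K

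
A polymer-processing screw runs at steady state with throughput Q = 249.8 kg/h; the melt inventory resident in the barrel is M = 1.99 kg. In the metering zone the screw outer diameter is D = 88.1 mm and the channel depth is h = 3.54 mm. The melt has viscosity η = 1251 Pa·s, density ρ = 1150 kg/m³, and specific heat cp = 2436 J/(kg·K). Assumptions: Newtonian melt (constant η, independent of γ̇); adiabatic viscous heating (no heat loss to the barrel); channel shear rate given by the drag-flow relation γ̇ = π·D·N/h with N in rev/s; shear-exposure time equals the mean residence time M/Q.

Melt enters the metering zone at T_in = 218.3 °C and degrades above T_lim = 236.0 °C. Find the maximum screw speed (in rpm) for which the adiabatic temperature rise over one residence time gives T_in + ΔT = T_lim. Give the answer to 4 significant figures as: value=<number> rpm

Convert throughput: Q = 249.8 kg/h = 249.8/3600 = 0.0693889 kg/s
t_res = M / Q_s = 1.99 ÷ 0.0693889 = 28.6789 s
D = 88.1 mm = 0.0881 m;  h = 3.54 mm = 0.00354 m
Allowable rise: ΔT_a = T_lim − T_in = 236.0 − 218.3 = 17.7 K
γ̇_max² = ΔT_a·ρ·cp / (η·t_res) = [17.7 × 1150 × 2436] / [1251 × 28.6789] = 1382.06 s⁻²
γ̇_max = sqrt(1382.06) = 37.1761 s⁻¹
N_max = γ̇_max h / (πD) = 37.1761·0.00354/(π·0.0881) = 0.47549 rev/s → ×60 = 28.5294 rpm

value=28.53 rpm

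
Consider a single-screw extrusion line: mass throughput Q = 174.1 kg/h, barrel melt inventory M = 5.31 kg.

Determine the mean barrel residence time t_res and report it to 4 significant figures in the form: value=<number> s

Throughput in SI: Q_s = 174.1 kg/h ÷ 3600 s/h = 0.0483611 kg/s
t_res = M / Q_s = 5.31 ÷ 0.0483611 = 109.799 s

value=109.8 s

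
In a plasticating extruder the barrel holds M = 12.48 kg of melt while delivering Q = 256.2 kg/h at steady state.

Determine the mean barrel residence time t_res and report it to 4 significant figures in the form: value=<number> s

value=175.4 s

Throughput in SI: Q_s = 256.2 kg/h ÷ 3600 s/h = 0.0711667 kg/s
t_res = M / Q_s = 12.48 / 0.0711667 = 175.363 s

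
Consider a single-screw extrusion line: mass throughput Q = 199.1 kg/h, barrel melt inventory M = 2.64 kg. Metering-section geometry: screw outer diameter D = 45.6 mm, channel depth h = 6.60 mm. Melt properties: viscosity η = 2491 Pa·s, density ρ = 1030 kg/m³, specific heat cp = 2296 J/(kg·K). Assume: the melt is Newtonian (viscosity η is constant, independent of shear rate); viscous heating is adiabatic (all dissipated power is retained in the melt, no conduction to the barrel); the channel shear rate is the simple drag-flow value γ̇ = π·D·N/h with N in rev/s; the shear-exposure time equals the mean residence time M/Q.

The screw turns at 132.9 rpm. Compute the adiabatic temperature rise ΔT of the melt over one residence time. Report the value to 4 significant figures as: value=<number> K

value=116.2 K

Convert throughput: Q = 199.1 kg/h = 199.1/3600 = 0.0553056 kg/s
Mean residence time: t_res = M/Q_s = 2.64 kg / 0.0553056 kg/s = 47.7348 s
D = 45.6 mm = 0.0456 m;  h = 6.60 mm = 0.0066 m;  N = 132.9 rpm / 60 = 2.215 rev/s
γ̇ = π D N / h = (π)(0.0456)(2.215) / 0.0066 = 48.0778 s⁻¹
Adiabatic rise: ΔT = η γ̇² t_res / (ρ cp) = 2491·(48.0778)²·47.7348 / (1030·2296) = 116.222 K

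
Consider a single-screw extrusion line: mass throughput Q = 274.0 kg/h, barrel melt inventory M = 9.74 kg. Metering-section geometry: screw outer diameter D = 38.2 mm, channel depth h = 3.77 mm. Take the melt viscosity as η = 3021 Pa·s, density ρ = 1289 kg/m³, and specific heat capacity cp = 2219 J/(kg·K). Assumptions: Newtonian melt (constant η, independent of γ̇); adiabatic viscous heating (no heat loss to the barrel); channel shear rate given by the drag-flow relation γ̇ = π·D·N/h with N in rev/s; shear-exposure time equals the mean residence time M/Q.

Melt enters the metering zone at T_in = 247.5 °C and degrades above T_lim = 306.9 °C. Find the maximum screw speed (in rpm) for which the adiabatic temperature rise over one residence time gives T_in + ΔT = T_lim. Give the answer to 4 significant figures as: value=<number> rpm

value=39.51 rpm

Throughput in SI: Q_s = 274.0 kg/h ÷ 3600 s/h = 0.0761111 kg/s
t_res = M / Q_s = 9.74 ÷ 0.0761111 = 127.971 s
Convert to metres: D = 0.0382 m, h = 0.00377 m
ΔT_a = T_lim − T_in = 306.9 °C − 247.5 °C = 59.4 K
γ̇_max² = ΔT_a·ρ·cp / (η·t_res) = [59.4 × 1289 × 2219] / [3021 × 127.971] = 439.476 s⁻²
γ̇_max = √439.476 = 20.9637 s⁻¹
N_max = γ̇_max·h / (π·D) = 20.9637 · 0.00377 / (π · 0.0382) = 0.65856 rev/s = 39.5136 rpm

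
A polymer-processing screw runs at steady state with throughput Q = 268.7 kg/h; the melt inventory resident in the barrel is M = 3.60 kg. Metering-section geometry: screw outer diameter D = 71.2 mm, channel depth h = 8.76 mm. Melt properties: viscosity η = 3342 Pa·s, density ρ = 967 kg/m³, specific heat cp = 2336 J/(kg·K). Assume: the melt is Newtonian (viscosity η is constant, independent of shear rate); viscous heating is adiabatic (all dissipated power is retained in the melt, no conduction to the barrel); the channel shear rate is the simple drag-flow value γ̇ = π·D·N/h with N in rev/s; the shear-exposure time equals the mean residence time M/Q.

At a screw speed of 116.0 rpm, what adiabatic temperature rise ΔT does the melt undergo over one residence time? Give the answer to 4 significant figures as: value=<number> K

value=173.9 K

Throughput in SI: Q_s = 268.7 kg/h ÷ 3600 s/h = 0.0746389 kg/s
Mean residence time: t_res = M/Q_s = 3.60 kg / 0.0746389 kg/s = 48.2322 s
Convert to SI: D = 0.0712 m, h = 0.00876 m, N = 116.0/60 = 1.93333 rev/s
γ̇ = π D N / h = (π)(0.0712)(1.93333) / 0.00876 = 49.3665 s⁻¹
ΔT = η·γ̇²·t_res/(ρ·cp) = [3342 × 49.3665² × 48.2322] / [967 × 2336] = 173.904 K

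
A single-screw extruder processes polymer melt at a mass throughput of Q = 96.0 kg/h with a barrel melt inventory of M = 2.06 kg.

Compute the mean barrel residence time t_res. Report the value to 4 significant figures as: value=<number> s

value=77.25 s

Q_s = Q / 3600 = 96.0 / 3600 = 0.0266667 kg/s
t_res = M / Q_s = 2.06 ÷ 0.0266667 = 77.25 s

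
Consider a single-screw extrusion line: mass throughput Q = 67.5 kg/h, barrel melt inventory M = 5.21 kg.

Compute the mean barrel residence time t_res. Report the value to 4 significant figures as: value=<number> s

Convert throughput: Q = 67.5 kg/h = 67.5/3600 = 0.01875 kg/s
t_res = M / Q_s = 5.21 / 0.01875 = 277.867 s

value=277.9 s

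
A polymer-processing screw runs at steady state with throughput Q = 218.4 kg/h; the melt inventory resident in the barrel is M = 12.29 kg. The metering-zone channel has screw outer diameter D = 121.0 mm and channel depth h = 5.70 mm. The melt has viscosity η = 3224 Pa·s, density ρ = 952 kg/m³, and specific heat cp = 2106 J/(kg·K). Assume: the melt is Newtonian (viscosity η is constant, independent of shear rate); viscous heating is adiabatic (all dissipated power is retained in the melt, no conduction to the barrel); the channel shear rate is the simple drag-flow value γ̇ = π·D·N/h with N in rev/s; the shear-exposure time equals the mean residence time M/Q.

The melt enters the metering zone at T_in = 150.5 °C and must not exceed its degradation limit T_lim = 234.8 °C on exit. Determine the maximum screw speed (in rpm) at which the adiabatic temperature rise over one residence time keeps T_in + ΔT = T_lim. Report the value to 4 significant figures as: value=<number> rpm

value=14.47 rpm

Throughput in SI: Q_s = 218.4 kg/h ÷ 3600 s/h = 0.0606667 kg/s
Mean residence time: t_res = M/Q_s = 12.29 kg / 0.0606667 kg/s = 202.582 s
Convert to metres: D = 0.121 m, h = 0.0057 m
ΔT_a = T_lim − T_in = 234.8 °C − 150.5 °C = 84.3 K
γ̇_max² = ΔT_a·ρ·cp / (η·t_res) = [84.3 × 952 × 2106] / [3224 × 202.582] = 258.777 s⁻²
γ̇_max = √258.777 = 16.0866 s⁻¹
N_max = γ̇_max h / (πD) = 16.0866·0.0057/(π·0.121) = 0.241214 rev/s → ×60 = 14.4728 rpm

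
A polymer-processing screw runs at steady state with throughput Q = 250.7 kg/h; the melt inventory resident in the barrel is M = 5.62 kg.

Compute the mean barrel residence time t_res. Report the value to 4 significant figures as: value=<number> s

Convert throughput: Q = 250.7 kg/h = 250.7/3600 = 0.0696389 kg/s
t_res = M / Q_s = 5.62 / 0.0696389 = 80.702 s

value=80.70 s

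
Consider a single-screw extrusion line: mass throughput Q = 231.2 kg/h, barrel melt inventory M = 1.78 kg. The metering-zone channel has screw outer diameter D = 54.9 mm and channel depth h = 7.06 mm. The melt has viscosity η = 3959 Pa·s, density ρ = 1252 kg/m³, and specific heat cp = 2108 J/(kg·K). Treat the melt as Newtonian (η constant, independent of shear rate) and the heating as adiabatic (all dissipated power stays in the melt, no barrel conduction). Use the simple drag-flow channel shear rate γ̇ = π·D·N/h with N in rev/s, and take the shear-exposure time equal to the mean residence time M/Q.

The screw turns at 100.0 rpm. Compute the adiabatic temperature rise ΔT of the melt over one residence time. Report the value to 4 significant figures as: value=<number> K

Convert throughput: Q = 231.2 kg/h = 231.2/3600 = 0.0642222 kg/s
Mean residence time: t_res = M/Q_s = 1.78 kg / 0.0642222 kg/s = 27.7163 s
Convert to SI: D = 0.0549 m, h = 0.00706 m, N = 100.0/60 = 1.66667 rev/s
γ̇ = π D N / h = (π)(0.0549)(1.66667) / 0.00706 = 40.7161 s⁻¹
ΔT = η·γ̇²·t_res / (ρ·cp) = 3959 · (40.7161)² · 27.7163 / (1252 · 2108) = 68.9252 K

value=68.93 K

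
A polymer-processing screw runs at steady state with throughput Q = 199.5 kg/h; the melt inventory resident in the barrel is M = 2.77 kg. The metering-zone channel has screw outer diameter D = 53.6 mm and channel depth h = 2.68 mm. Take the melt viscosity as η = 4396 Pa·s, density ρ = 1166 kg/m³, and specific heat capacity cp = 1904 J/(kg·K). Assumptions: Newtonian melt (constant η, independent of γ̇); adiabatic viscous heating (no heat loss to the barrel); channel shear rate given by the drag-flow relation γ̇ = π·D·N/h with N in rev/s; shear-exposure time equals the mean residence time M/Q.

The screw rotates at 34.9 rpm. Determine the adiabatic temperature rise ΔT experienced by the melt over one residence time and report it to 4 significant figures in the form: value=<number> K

Q_s = Q / 3600 = 199.5 / 3600 = 0.0554167 kg/s
Mean residence time: t_res = M/Q_s = 2.77 kg / 0.0554167 kg/s = 49.985 s
D = 53.6 mm = 0.0536 m;  h = 2.68 mm = 0.00268 m;  N = 34.9 rpm / 60 = 0.581667 rev/s
Shear rate: γ̇ = πDN/h = π·0.0536·0.581667/0.00268 = 36.5472 s⁻¹
ΔT = η·γ̇²·t_res / (ρ·cp) = 4396 · (36.5472)² · 49.985 / (1166 · 1904) = 132.202 K

value=132.2 K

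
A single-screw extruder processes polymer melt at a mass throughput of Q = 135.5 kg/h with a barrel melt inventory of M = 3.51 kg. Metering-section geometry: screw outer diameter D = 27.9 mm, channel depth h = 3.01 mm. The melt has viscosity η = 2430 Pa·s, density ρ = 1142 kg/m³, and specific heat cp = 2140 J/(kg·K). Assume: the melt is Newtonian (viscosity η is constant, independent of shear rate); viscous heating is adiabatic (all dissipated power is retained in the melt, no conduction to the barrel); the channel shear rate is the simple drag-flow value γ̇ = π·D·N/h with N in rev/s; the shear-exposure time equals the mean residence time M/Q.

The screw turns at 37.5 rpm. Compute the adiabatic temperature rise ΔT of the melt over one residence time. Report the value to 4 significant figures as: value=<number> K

value=30.71 K

Throughput in SI: Q_s = 135.5 kg/h ÷ 3600 s/h = 0.0376389 kg/s
t_res = M / Q_s = 3.51 ÷ 0.0376389 = 93.2546 s
Geometry in metres: D = 27.9 mm → 0.0279 m, h = 3.01 mm → 0.00301 m; screw speed N = 37.5 rpm = 0.625 rev/s
Shear rate: γ̇ = πDN/h = π·0.0279·0.625/0.00301 = 18.1998 s⁻¹
Adiabatic rise: ΔT = η γ̇² t_res / (ρ cp) = 2430·(18.1998)²·93.2546 / (1142·2140) = 30.7137 K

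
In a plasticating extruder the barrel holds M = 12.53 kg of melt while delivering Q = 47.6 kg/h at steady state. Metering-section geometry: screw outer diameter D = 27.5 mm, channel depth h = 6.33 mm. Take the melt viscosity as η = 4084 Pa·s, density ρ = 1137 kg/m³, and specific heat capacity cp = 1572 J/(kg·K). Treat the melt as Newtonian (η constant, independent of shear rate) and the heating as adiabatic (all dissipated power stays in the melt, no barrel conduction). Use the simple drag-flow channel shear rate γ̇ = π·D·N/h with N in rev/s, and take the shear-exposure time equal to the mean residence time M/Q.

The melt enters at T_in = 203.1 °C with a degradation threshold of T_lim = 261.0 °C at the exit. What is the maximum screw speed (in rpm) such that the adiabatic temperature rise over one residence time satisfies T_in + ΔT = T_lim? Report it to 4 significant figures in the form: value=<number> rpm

value=22.73 rpm

Q_s = Q / 3600 = 47.6 / 3600 = 0.0132222 kg/s
Mean residence time: t_res = M/Q_s = 12.53 kg / 0.0132222 kg/s = 947.647 s
Geometry in SI: D = 27.5 mm → 0.0275 m, h = 6.33 mm → 0.00633 m
Allowable rise: ΔT_a = T_lim − T_in = 261.0 − 203.1 = 57.9 K
γ̇_max² = ΔT_a·ρ·cp/(η·t_res) = 57.9·1137·1572/(4084·947.647) = 26.7399 s⁻²
γ̇_max = sqrt(26.7399) = 5.17106 s⁻¹
N_max = γ̇_max·h / (π·D) = 5.17106 · 0.00633 / (π · 0.0275) = 0.378879 rev/s = 22.7328 rpm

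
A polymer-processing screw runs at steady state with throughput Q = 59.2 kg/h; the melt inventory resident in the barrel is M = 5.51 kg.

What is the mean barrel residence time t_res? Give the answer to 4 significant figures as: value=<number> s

Q_s = Q / 3600 = 59.2 / 3600 = 0.0164444 kg/s
t_res = M / Q_s = 5.51 ÷ 0.0164444 = 335.068 s

value=335.1 s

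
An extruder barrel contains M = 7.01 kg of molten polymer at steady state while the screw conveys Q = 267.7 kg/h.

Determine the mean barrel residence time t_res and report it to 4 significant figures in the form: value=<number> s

Q_s = Q / 3600 = 267.7 / 3600 = 0.0743611 kg/s
Mean residence time: t_res = M/Q_s = 7.01 kg / 0.0743611 kg/s = 94.2697 s

value=94.27 s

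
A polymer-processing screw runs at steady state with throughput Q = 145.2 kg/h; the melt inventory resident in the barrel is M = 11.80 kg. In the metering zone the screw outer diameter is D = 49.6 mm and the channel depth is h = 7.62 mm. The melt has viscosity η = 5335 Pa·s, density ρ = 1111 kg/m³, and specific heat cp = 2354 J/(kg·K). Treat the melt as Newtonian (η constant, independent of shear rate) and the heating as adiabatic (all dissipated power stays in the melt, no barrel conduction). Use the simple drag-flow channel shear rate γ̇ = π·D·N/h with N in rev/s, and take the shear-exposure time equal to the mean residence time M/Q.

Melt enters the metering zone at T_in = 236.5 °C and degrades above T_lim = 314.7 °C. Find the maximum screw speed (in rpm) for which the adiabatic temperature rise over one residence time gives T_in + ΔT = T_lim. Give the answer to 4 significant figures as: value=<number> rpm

value=33.59 rpm

Convert throughput: Q = 145.2 kg/h = 145.2/3600 = 0.0403333 kg/s
t_res = M / Q_s = 11.80 ÷ 0.0403333 = 292.562 s
D = 49.6 mm = 0.0496 m;  h = 7.62 mm = 0.00762 m
ΔT_a = T_lim − T_in = 314.7 − 236.5 = 78.2 K
Invert ΔT = ηγ̇²t_res/(ρcp) for γ̇: γ̇_max² = ΔT_a ρ cp / (η t_res) = 78.2·1111·2354 / (5335·292.562) = 131.031 s⁻²
Take the square root: γ̇_max = √(131.031) = 11.4469 s⁻¹
N_max = γ̇_max·h / (π·D) = 11.4469 · 0.00762 / (π · 0.0496) = 0.559772 rev/s = 33.5863 rpm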